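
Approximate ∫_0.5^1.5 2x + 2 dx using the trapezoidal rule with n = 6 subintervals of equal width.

4

Δx = (1.5 − 0.5)/6 = 1/6.
f(0.5) = 3, f(2/3) = 10/3, f(5/6) = 11/3, f(1) = 4, f(7/6) = 13/3, f(4/3) = 14/3, f(1.5) = 5.
T_6 = (Δx/2)·[f(x_0) + 2f(x_1) + ... + 2f(x_{5}) + f(x_6)].
Sum = 4.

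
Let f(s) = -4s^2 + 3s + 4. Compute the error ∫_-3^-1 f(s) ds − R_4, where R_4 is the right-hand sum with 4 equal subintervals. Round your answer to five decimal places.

Exact integral: ∫_-3^-1 f(s) ds ≈ -38.6666667.
R_4 = -29.5.
Error ≈ -38.6666667 − (-29.5) ≈ -9.16667.

-9.16667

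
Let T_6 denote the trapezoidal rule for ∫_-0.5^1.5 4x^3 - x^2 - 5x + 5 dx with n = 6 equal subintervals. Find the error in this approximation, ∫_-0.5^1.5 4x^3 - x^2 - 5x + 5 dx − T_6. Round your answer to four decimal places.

Exact integral: ∫_-0.5^1.5 f(x) dx ≈ 8.833333.
T_6 ≈ 9.018519.
Error ≈ 8.833333 − 9.018519 ≈ -0.1852.

-0.1852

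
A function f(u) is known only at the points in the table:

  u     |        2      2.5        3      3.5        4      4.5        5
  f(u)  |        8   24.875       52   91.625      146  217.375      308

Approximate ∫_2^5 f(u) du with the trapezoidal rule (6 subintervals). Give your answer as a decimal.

Δu = 0.5.
T_6 = (0.5/2)·[8 + 2·24.875 + 2·52 + 2·91.625 + 2·146 + 2·217.375 + 308] = 344.9375.

344.9375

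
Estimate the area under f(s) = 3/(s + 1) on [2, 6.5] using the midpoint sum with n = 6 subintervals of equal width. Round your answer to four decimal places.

Δs = (6.5 − 2)/6 = 0.75.
Midpoints: 2.375, 3.125, 3.875, 4.625, 5.375, 6.125.
f(2.375) = 8/9, f(3.125) = 8/11, f(3.875) = 8/13, f(4.625) = 8/15, f(5.375) = 8/17, f(6.125) = 8/19.
Sum = Δs · [f(2.375) + f(3.125) + f(3.875) + ...].
Sum ≈ 2.7424.

2.7424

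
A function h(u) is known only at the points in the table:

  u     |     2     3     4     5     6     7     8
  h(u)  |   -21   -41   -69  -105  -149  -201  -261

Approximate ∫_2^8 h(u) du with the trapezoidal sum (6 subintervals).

Δu = 1.
T_6 = (1/2)·[(-21) + 2·(-41) + 2·(-69) + 2·(-105) + 2·(-149) + 2·(-201) + (-261)] = -706.

-706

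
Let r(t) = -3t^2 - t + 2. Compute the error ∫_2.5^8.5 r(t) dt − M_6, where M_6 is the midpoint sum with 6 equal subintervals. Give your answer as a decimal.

Exact integral: ∫_2.5^8.5 r(t) dt = -619.5.
M_6 = -618.
Error = -619.5 − (-618) = -1.5.

-1.5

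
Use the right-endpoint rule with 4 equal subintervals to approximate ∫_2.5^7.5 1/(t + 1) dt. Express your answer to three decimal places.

0.791

Δt = (7.5 − 2.5)/4 = 1.25.
Right endpoints: 3.75, 5, 6.25, 7.5.
f(3.75) = 4/19, f(5) = 1/6, f(6.25) = 4/29, f(7.5) = 2/17.
Sum = Δt · [f(3.75) + f(5) + f(6.25) + f(7.5)].
Sum ≈ 0.791.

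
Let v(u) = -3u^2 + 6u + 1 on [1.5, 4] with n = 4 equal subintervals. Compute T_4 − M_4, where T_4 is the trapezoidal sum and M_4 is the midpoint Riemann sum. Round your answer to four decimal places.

T_4 = -17.36328125.
M_4 ≈ -16.630859.
T_4 − M_4 ≈ -0.7324.

-0.7324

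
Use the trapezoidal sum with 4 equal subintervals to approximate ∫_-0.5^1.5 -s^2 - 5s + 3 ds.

-0.25

Δs = (1.5 − (-0.5))/4 = 0.5.
f(-0.5) = 5.25, f(0) = 3, f(0.5) = 0.25, f(1) = -3, f(1.5) = -6.75.
T_4 = (Δs/2)·[f(s_0) + 2f(s_1) + 2f(s_2) + 2f(s_3) + f(s_4)].
Sum = -0.25.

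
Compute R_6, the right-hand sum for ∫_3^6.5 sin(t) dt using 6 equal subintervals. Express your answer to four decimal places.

-1.8889

Δt = (6.5 − 3)/6 = 7/12.
Right endpoints: 43/12, 25/6, 4.75, 16/3, 71/12, 6.5.
f(43/12) ≈ -0.4275, f(25/6) ≈ -0.8548, f(4.75) ≈ -0.9993, f(16/3) ≈ -0.8133, f(71/12) ≈ -0.3584, f(6.5) ≈ 0.2151.
Sum = Δt · [f(43/12) + f(25/6) + f(4.75) + ...].
Sum ≈ -1.8889.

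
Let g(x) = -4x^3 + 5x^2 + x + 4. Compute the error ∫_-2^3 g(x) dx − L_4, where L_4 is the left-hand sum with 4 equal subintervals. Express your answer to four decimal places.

-67.4479

Exact integral: ∫_-2^3 g(x) dx ≈ 15.833333.
L_4 = 83.28125.
Error ≈ 15.833333 − 83.28125 ≈ -67.4479.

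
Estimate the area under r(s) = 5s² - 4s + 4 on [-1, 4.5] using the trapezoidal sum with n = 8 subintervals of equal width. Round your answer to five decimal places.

139.20801

Δs = (4.5 − (-1))/8 = 0.6875.
r(-1) = 13, r(-0.3125) = 5.73828125, r(0.375) = 3.203125, r(1.0625) = 5.39453125, r(1.75) = 12.3125, r(2.4375) = 23.95703125, r(3.125) = 40.328125, r(3.8125) = 61.42578125, r(4.5) = 87.25.
T_8 = (Δs/2)·[r(s_0) + 2r(s_1) + ... + 2r(s_{7}) + r(s_8)].
Sum ≈ 139.20801.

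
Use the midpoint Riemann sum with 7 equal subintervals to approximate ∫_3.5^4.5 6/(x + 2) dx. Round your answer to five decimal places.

Δx = (4.5 − 3.5)/7 = 1/7.
Midpoints: 25/7, 26/7, 27/7, 4, 29/7, 30/7, 31/7.
f(25/7) = 14/13, f(26/7) = 1.05, f(27/7) = 42/41, f(4) = 1, f(29/7) = 42/43, f(30/7) = 21/22, f(31/7) = 14/15.
Sum = Δx · [f(25/7) + f(26/7) + f(27/7) + ...].
Sum ≈ 1.00228.

1.00228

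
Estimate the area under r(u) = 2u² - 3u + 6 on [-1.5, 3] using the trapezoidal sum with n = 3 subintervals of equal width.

40.5

Δu = (3 − (-1.5))/3 = 1.5.
r(-1.5) = 15, r(0) = 6, r(1.5) = 6, r(3) = 15.
T_3 = (Δu/2)·[r(u_0) + 2r(u_1) + 2r(u_2) + r(u_3)].
Sum = 40.5.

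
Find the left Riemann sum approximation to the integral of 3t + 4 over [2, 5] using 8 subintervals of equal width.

Δt = (5 − 2)/8 = 0.375.
Left endpoints: 2, 2.375, 2.75, 3.125, 3.5, 3.875, 4.25, 4.625.
f(2) = 10, f(2.375) = 11.125, f(2.75) = 12.25, f(3.125) = 13.375, f(3.5) = 14.5, f(3.875) = 15.625, f(4.25) = 16.75, f(4.625) = 17.875.
Sum = Δt · [f(2) + f(2.375) + f(2.75) + ...].
Sum = 41.8125.

41.8125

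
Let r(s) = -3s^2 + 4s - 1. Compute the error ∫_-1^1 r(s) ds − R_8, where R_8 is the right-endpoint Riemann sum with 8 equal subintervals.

-0.9375

Exact integral: ∫_-1^1 r(s) ds = -4.
R_8 = -3.0625.
Error = -4 − (-3.0625) = -0.9375.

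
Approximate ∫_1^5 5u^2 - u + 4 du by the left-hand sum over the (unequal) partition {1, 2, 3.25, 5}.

Subinterval widths: 1, 1.25, 1.75.
Left endpoints: 1, 2, 3.25.
f(1) = 8, f(2) = 22, f(3.25) = 53.5625.
Sum = Σ Δu_i · f(u_i).
Sum = 129.234375.

129.234375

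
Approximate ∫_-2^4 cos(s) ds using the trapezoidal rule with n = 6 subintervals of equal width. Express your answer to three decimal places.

Δs = (4 − (-2))/6 = 1.
f(-2) ≈ -0.416, f(-1) ≈ 0.540, f(0) ≈ 1.000, f(1) ≈ 0.540, f(2) ≈ -0.416, f(3) ≈ -0.990, f(4) ≈ -0.654.
T_6 = (Δs/2)·[f(s_0) + 2f(s_1) + ... + 2f(s_{5}) + f(s_6)].
Sum ≈ 0.140.

0.140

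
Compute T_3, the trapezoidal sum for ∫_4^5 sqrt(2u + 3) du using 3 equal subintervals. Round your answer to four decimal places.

3.4629

Δu = (5 − 4)/3 = 1/3.
f(4) ≈ 3.3166, f(13/3) ≈ 3.4157, f(14/3) ≈ 3.5119, f(5) ≈ 3.6056.
T_3 = (Δu/2)·[f(u_0) + 2f(u_1) + 2f(u_2) + f(u_3)].
Sum ≈ 3.4629.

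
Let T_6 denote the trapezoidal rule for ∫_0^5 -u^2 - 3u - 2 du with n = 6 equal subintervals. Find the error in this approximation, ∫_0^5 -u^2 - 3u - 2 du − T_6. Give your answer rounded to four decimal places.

0.5787

Exact integral: ∫_0^5 f(u) du ≈ -89.166667.
T_6 ≈ -89.745370.
Error ≈ -89.166667 − (-89.745370) ≈ 0.5787.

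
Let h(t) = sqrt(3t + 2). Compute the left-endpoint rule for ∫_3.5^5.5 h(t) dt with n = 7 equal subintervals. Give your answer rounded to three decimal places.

Δt = (5.5 − 3.5)/7 = 2/7.
Left endpoints: 3.5, 53/14, 57/14, 61/14, 65/14, 69/14, 73/14.
h(3.5) ≈ 3.536, h(53/14) ≈ 3.655, h(57/14) ≈ 3.770, h(61/14) ≈ 3.882, h(65/14) ≈ 3.991, h(69/14) ≈ 4.097, h(73/14) ≈ 4.200.
Sum = Δt · [h(3.5) + h(53/14) + h(57/14) + ...].
Sum ≈ 7.752.

7.752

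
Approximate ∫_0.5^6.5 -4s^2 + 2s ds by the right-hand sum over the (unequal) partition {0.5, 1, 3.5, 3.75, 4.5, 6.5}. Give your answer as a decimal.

Subinterval widths: 0.5, 2.5, 0.25, 0.75, 2.
Right endpoints: 1, 3.5, 3.75, 4.5, 6.5.
f(1) = -2, f(3.5) = -42, f(3.75) = -48.75, f(4.5) = -72, f(6.5) = -156.
Sum = Σ Δs_i · f(s_i).
Sum = -484.1875.

-484.1875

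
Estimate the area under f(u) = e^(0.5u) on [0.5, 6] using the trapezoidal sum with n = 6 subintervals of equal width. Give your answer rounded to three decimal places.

38.259

Δu = (6 − 0.5)/6 = 11/12.
f(0.5) ≈ 1.284, f(17/12) ≈ 2.031, f(7/3) ≈ 3.211, f(3.25) ≈ 5.078, f(25/6) ≈ 8.031, f(61/12) ≈ 12.701, f(6) ≈ 20.086.
T_6 = (Δu/2)·[f(u_0) + 2f(u_1) + ... + 2f(u_{5}) + f(u_6)].
Sum ≈ 38.259.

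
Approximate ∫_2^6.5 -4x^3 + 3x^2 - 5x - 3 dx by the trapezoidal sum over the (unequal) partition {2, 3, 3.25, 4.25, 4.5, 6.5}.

Subinterval widths: 1, 0.25, 1, 0.25, 2.
f(2) = -33, f(3) = -99, f(3.25) = -124.875, f(4.25) = -277.125, f(4.5) = -329.25, f(6.5) = -1007.25.
On each subinterval the trapezoid contributes (Δx_i/2)·[f(x_{i-1}) + f(x_i)].
Sum = -1707.28125.

-1707.28125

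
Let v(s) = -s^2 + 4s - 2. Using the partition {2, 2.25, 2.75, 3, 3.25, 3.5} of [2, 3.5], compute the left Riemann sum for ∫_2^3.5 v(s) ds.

2.1875

Subinterval widths: 0.25, 0.5, 0.25, 0.25, 0.25.
Left endpoints: 2, 2.25, 2.75, 3, 3.25.
v(2) = 2, v(2.25) = 1.9375, v(2.75) = 1.4375, v(3) = 1, v(3.25) = 0.4375.
Sum = Σ Δs_i · v(s_i).
Sum = 2.1875.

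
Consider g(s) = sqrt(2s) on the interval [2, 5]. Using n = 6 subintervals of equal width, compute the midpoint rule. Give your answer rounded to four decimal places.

7.8762

Δs = (5 − 2)/6 = 0.5.
Midpoints: 2.25, 2.75, 3.25, 3.75, 4.25, 4.75.
g(2.25) ≈ 2.1213, g(2.75) ≈ 2.3452, g(3.25) ≈ 2.5495, g(3.75) ≈ 2.7386, g(4.25) ≈ 2.9155, g(4.75) ≈ 3.0822.
Sum = Δs · [g(2.25) + g(2.75) + g(3.25) + ...].
Sum ≈ 7.8762.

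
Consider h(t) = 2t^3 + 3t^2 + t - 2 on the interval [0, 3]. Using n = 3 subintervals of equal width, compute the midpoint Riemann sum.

Δt = (3 − 0)/3 = 1.
Midpoints: 0.5, 1.5, 2.5.
h(0.5) = -0.5, h(1.5) = 13, h(2.5) = 50.5.
Sum = Δt · [h(0.5) + h(1.5) + h(2.5)].
Sum = 63.

63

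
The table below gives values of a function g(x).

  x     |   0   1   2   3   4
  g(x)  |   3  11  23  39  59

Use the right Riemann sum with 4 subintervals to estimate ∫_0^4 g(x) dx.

Δx = 1.
Sum = 1·[11 + 23 + 39 + 59] = 132.

132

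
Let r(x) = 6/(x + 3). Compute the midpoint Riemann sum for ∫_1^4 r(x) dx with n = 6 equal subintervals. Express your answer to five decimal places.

3.35507

Δx = (4 − 1)/6 = 0.5.
Midpoints: 1.25, 1.75, 2.25, 2.75, 3.25, 3.75.
r(1.25) = 24/17, r(1.75) = 24/19, r(2.25) = 8/7, r(2.75) = 24/23, r(3.25) = 0.96, r(3.75) = 8/9.
Sum = Δx · [r(1.25) + r(1.75) + r(2.25) + ...].
Sum ≈ 3.35507.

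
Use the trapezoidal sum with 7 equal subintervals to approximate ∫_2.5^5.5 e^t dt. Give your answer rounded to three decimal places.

Δt = (5.5 − 2.5)/7 = 3/7.
f(2.5) ≈ 12.182, f(41/14) ≈ 18.701, f(47/14) ≈ 28.707, f(53/14) ≈ 44.067, f(59/14) ≈ 67.646, f(65/14) ≈ 103.841, f(71/14) ≈ 159.402, f(5.5) ≈ 244.692.
T_7 = (Δt/2)·[f(t_0) + 2f(t_1) + ... + 2f(t_{6}) + f(t_7)].
Sum ≈ 236.057.

236.057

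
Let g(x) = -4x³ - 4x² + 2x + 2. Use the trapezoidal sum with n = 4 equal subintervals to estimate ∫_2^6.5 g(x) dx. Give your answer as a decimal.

-2129.51953125

Δx = (6.5 − 2)/4 = 1.125.
g(2) = -42, g(3.125) = -152.8828125, g(4.25) = -368.8125, g(5.375) = -723.9609375, g(6.5) = -1252.5.
T_4 = (Δx/2)·[g(x_0) + 2g(x_1) + 2g(x_2) + 2g(x_3) + g(x_4)].
Sum = -2129.51953125.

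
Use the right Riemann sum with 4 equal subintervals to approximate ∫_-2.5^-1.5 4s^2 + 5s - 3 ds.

2

Δs = (-1.5 − (-2.5))/4 = 0.25.
Right endpoints: -2.25, -2, -1.75, -1.5.
f(-2.25) = 6, f(-2) = 3, f(-1.75) = 0.5, f(-1.5) = -1.5.
Sum = Δs · [f(-2.25) + f(-2) + f(-1.75) + f(-1.5)].
Sum = 2.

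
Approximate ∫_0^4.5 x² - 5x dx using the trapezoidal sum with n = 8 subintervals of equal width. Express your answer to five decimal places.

-20.01270

Δx = (4.5 − 0)/8 = 0.5625.
f(0) = 0, f(0.5625) = -2.49609375, f(1.125) = -4.359375, f(1.6875) = -5.58984375, f(2.25) = -6.1875, f(2.8125) = -6.15234375, f(3.375) = -5.484375, f(3.9375) = -4.18359375, f(4.5) = -2.25.
T_8 = (Δx/2)·[f(x_0) + 2f(x_1) + ... + 2f(x_{7}) + f(x_8)].
Sum ≈ -20.01270.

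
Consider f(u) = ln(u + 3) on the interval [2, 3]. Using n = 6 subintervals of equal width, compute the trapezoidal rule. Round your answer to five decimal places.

Δu = (3 − 2)/6 = 1/6.
f(2) ≈ 1.60944, f(13/6) ≈ 1.64223, f(7/3) ≈ 1.67398, f(2.5) ≈ 1.70475, f(8/3) ≈ 1.73460, f(17/6) ≈ 1.76359, f(3) ≈ 1.79176.
T_6 = (Δu/2)·[f(u_0) + 2f(u_1) + ... + 2f(u_{5}) + f(u_6)].
Sum ≈ 1.70329.

1.70329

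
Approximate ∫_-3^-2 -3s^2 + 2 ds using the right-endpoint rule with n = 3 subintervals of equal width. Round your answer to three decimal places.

Δs = (-2 − (-3))/3 = 1/3.
Right endpoints: -8/3, -7/3, -2.
f(-8/3) = -58/3, f(-7/3) = -43/3, f(-2) = -10.
Sum = Δs · [f(-8/3) + f(-7/3) + f(-2)].
Sum ≈ -14.556.

-14.556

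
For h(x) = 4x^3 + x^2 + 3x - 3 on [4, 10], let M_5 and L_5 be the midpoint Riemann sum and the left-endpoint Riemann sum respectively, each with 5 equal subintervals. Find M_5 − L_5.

M_5 = 10102.8.
L_5 = 7978.8.
M_5 − L_5 = 2124.

2124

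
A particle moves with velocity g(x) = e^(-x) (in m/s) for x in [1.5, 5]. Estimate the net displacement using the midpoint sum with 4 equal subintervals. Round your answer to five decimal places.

Δx = (5 − 1.5)/4 = 0.875.
Midpoints: 1.9375, 2.8125, 3.6875, 4.5625.
g(1.9375) ≈ 0.14406, g(2.8125) ≈ 0.06005, g(3.6875) ≈ 0.02503, g(4.5625) ≈ 0.01044.
Sum = Δx · [g(1.9375) + g(2.8125) + g(3.6875) + g(4.5625)].
Sum ≈ 0.20964.

0.20964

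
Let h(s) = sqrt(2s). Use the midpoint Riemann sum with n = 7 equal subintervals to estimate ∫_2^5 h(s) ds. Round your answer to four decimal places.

Δs = (5 − 2)/7 = 3/7.
Midpoints: 31/14, 37/14, 43/14, 3.5, 55/14, 61/14, 67/14.
h(31/14) ≈ 2.1044, h(37/14) ≈ 2.2991, h(43/14) ≈ 2.4785, h(3.5) ≈ 2.6458, h(55/14) ≈ 2.8031, h(61/14) ≈ 2.9520, h(67/14) ≈ 3.0938.
Sum = Δs · [h(31/14) + h(37/14) + h(43/14) + ...].
Sum ≈ 7.8757.

7.8757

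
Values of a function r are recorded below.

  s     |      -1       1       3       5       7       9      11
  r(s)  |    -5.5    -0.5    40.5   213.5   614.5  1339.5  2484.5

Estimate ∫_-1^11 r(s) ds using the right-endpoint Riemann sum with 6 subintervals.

9384

Δs = 2.
Sum = 2·[(-0.5) + 40.5 + 213.5 + 614.5 + 1339.5 + 2484.5] = 9384.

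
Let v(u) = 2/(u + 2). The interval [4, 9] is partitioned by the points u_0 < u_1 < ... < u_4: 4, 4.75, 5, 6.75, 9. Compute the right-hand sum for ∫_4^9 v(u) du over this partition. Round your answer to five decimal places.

1.10274

Subinterval widths: 0.75, 0.25, 1.75, 2.25.
Right endpoints: 4.75, 5, 6.75, 9.
v(4.75) = 8/27, v(5) = 2/7, v(6.75) = 8/35, v(9) = 2/11.
Sum = Σ Δu_i · v(u_i).
Sum ≈ 1.10274.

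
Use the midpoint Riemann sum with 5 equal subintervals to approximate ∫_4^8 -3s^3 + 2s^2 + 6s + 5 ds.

Δs = (8 − 4)/5 = 0.8.
Midpoints: 4.4, 5.2, 6, 6.8, 7.6.
f(4.4) = -185.432, f(5.2) = -331.544, f(6) = -535, f(6.8) = -805.016, f(7.6) = -1150.808.
Sum = Δs · [f(4.4) + f(5.2) + f(6) + f(6.8) + f(7.6)].
Sum = -2406.24.

-2406.24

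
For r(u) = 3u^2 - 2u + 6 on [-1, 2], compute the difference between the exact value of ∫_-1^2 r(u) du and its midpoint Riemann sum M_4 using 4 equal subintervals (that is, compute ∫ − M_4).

Exact integral: ∫_-1^2 r(u) du = 24.
M_4 = 23.578125.
Error = 24 − 23.578125 = 0.421875.

0.421875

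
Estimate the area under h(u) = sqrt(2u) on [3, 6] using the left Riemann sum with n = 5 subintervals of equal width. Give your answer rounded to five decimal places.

Δu = (6 − 3)/5 = 0.6.
Left endpoints: 3, 3.6, 4.2, 4.8, 5.4.
h(3) ≈ 2.44949, h(3.6) ≈ 2.68328, h(4.2) ≈ 2.89828, h(4.8) ≈ 3.09839, h(5.4) ≈ 3.28634.
Sum = Δu · [h(3) + h(3.6) + h(4.2) + h(4.8) + h(5.4)].
Sum ≈ 8.64946.

8.64946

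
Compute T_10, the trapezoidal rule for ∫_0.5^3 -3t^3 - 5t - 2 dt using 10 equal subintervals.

-87.98828125

Δt = (3 − 0.5)/10 = 0.25.
f(0.5) = -4.875, f(0.75) = -7.015625, f(1) = -10, f(1.25) = -14.109375, f(1.5) = -19.625, f(1.75) = -26.828125, f(2) = -36, f(2.25) = -47.421875, f(2.5) = -61.375, f(2.75) = -78.140625, f(3) = -98.
T_10 = (Δt/2)·[f(t_0) + 2f(t_1) + ... + 2f(t_{9}) + f(t_10)].
Sum = -87.98828125.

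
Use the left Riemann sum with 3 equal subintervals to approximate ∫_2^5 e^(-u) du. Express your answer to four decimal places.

0.2034

Δu = (5 − 2)/3 = 1.
Left endpoints: 2, 3, 4.
f(2) ≈ 0.1353, f(3) ≈ 0.0498, f(4) ≈ 0.0183.
Sum = Δu · [f(2) + f(3) + f(4)].
Sum ≈ 0.2034.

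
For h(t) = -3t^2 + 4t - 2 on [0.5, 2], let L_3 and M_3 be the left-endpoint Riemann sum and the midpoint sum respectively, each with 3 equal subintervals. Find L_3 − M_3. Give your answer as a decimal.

L_3 = -2.25.
M_3 = -3.28125.
L_3 − M_3 = 1.03125.

1.03125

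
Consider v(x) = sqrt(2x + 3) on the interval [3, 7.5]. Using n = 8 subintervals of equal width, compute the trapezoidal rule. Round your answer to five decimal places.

16.45327

Δx = (7.5 − 3)/8 = 0.5625.
v(3) ≈ 3.00000, v(3.5625) ≈ 3.18198, v(4.125) ≈ 3.35410, v(4.6875) ≈ 3.51781, v(5.25) ≈ 3.67423, v(5.8125) ≈ 3.82426, v(6.375) ≈ 3.96863, v(6.9375) ≈ 4.10792, v(7.5) ≈ 4.24264.
T_8 = (Δx/2)·[v(x_0) + 2v(x_1) + ... + 2v(x_{7}) + v(x_8)].
Sum ≈ 16.45327.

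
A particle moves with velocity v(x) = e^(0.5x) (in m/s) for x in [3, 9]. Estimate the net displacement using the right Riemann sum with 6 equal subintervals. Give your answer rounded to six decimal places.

217.387820

Δx = (9 − 3)/6 = 1.
Right endpoints: 4, 5, 6, 7, 8, 9.
v(4) ≈ 7.389056, v(5) ≈ 12.182494, v(6) ≈ 20.085537, v(7) ≈ 33.115452, v(8) ≈ 54.598150, v(9) ≈ 90.017131.
Sum = Δx · [v(4) + v(5) + v(6) + ...].
Sum ≈ 217.387820.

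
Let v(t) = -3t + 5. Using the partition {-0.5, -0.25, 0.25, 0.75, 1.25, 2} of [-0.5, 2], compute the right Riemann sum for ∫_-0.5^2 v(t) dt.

Subinterval widths: 0.25, 0.5, 0.5, 0.5, 0.75.
Right endpoints: -0.25, 0.25, 0.75, 1.25, 2.
v(-0.25) = 5.75, v(0.25) = 4.25, v(0.75) = 2.75, v(1.25) = 1.25, v(2) = -1.
Sum = Σ Δt_i · v(t_i).
Sum = 4.8125.

4.8125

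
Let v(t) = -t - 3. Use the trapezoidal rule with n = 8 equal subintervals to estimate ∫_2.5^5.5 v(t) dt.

-21

Δt = (5.5 − 2.5)/8 = 0.375.
v(2.5) = -5.5, v(2.875) = -5.875, v(3.25) = -6.25, v(3.625) = -6.625, v(4) = -7, v(4.375) = -7.375, v(4.75) = -7.75, v(5.125) = -8.125, v(5.5) = -8.5.
T_8 = (Δt/2)·[v(t_0) + 2v(t_1) + ... + 2v(t_{7}) + v(t_8)].
Sum = -21.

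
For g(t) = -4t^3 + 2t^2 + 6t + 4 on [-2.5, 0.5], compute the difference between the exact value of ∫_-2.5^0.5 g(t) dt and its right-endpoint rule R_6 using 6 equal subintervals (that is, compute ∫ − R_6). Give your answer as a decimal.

Exact integral: ∫_-2.5^0.5 g(t) dt = 43.5.
R_6 = 31.
Error = 43.5 − 31 = 12.5.

12.5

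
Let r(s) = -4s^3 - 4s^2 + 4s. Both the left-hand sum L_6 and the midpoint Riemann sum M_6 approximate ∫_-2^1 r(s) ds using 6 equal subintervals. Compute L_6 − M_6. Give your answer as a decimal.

L_6 = 0.25.
M_6 = -3.125.
L_6 − M_6 = 3.375.

3.375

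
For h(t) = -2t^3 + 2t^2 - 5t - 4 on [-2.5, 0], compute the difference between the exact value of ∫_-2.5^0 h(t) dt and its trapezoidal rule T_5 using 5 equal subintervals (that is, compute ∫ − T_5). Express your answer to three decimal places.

-0.990

Exact integral: ∫_-2.5^0 h(t) dt ≈ 35.57292.
T_5 = 36.5625.
Error ≈ 35.57292 − 36.5625 ≈ -0.990.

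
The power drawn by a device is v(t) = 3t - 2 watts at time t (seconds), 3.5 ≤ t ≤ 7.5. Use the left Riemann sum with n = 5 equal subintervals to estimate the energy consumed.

Δt = (7.5 − 3.5)/5 = 0.8.
Left endpoints: 3.5, 4.3, 5.1, 5.9, 6.7.
v(3.5) = 8.5, v(4.3) = 10.9, v(5.1) = 13.3, v(5.9) = 15.7, v(6.7) = 18.1.
Sum = Δt · [v(3.5) + v(4.3) + v(5.1) + v(5.9) + v(6.7)].
Sum = 53.2.

53.2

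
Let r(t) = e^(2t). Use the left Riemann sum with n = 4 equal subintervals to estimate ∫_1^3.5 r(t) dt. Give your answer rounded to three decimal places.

273.367

Δt = (3.5 − 1)/4 = 0.625.
Left endpoints: 1, 1.625, 2.25, 2.875.
r(1) ≈ 7.389, r(1.625) ≈ 25.790, r(2.25) ≈ 90.017, r(2.875) ≈ 314.191.
Sum = Δt · [r(1) + r(1.625) + r(2.25) + r(2.875)].
Sum ≈ 273.367.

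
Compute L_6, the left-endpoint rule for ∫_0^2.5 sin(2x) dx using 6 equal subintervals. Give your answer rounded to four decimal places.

Δx = (2.5 − 0)/6 = 5/12.
Left endpoints: 0, 5/12, 5/6, 1.25, 5/3, 25/12.
f(0) ≈ 0.0000, f(5/12) ≈ 0.7402, f(5/6) ≈ 0.9954, f(1.25) ≈ 0.5985, f(5/3) ≈ -0.1906, f(25/12) ≈ -0.8548.
Sum = Δx · [f(0) + f(5/12) + f(5/6) + ...].
Sum ≈ 0.5370.

0.5370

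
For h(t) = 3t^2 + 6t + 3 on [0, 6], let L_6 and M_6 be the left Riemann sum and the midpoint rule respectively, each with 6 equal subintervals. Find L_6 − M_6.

L_6 = 273.
M_6 = 340.5.
L_6 − M_6 = -67.5.

-67.5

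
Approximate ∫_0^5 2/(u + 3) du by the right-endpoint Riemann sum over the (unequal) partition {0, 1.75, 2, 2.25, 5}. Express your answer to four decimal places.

1.6196

Subinterval widths: 1.75, 0.25, 0.25, 2.75.
Right endpoints: 1.75, 2, 2.25, 5.
f(1.75) = 8/19, f(2) = 0.4, f(2.25) = 8/21, f(5) = 0.25.
Sum = Σ Δu_i · f(u_i).
Sum ≈ 1.6196.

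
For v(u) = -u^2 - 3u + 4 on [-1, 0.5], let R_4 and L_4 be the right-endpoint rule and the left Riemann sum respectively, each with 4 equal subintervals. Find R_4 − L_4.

R_4 = 6.01171875.
L_4 = 7.41796875.
R_4 − L_4 = -1.40625.

-1.40625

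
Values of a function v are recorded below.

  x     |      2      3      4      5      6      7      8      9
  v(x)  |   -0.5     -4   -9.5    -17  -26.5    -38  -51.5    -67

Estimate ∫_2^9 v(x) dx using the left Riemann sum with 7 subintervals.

-147

Δx = 1.
Sum = 1·[(-0.5) + (-4) + (-9.5) + (-17) + (-26.5) + (-38) + (-51.5)] = -147.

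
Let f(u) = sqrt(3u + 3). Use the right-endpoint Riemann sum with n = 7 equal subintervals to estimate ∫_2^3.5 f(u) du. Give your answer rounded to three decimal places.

Δu = (3.5 − 2)/7 = 3/14.
Right endpoints: 31/14, 17/7, 37/14, 20/7, 43/14, 23/7, 3.5.
f(31/14) ≈ 3.105, f(17/7) ≈ 3.207, f(37/14) ≈ 3.306, f(20/7) ≈ 3.402, f(43/14) ≈ 3.495, f(23/7) ≈ 3.586, f(3.5) ≈ 3.674.
Sum = Δu · [f(31/14) + f(17/7) + f(37/14) + ...].
Sum ≈ 5.095.

5.095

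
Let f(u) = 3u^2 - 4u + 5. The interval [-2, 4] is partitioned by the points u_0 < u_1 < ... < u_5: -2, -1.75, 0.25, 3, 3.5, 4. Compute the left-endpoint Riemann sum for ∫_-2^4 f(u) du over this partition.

Subinterval widths: 0.25, 2, 2.75, 0.5, 0.5.
Left endpoints: -2, -1.75, 0.25, 3, 3.5.
f(-2) = 25, f(-1.75) = 21.1875, f(0.25) = 4.1875, f(3) = 20, f(3.5) = 27.75.
Sum = Σ Δu_i · f(u_i).
Sum = 84.015625.

84.015625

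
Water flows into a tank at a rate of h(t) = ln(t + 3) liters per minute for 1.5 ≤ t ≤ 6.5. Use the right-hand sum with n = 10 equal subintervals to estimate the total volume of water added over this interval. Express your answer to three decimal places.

9.803

Δt = (6.5 − 1.5)/10 = 0.5.
Right endpoints: 2, 2.5, 3, 3.5, 4, 4.5, 5, 5.5, 6, 6.5.
h(2) ≈ 1.609, h(2.5) ≈ 1.705, h(3) ≈ 1.792, h(3.5) ≈ 1.872, h(4) ≈ 1.946, h(4.5) ≈ 2.015, h(5) ≈ 2.079, h(5.5) ≈ 2.140, h(6) ≈ 2.197, h(6.5) ≈ 2.251.
Sum = Δt · [h(2) + h(2.5) + h(3) + ...].
Sum ≈ 9.803.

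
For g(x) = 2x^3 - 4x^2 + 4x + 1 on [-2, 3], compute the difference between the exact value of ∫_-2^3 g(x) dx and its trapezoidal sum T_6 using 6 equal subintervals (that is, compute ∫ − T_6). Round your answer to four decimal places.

Exact integral: ∫_-2^3 g(x) dx ≈ 0.833333.
T_6 ≈ 0.254630.
Error ≈ 0.833333 − 0.254630 ≈ 0.5787.

0.5787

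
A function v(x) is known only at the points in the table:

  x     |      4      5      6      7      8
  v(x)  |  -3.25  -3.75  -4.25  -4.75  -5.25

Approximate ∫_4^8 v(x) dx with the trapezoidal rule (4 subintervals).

-17

Δx = 1.
T_4 = (1/2)·[(-3.25) + 2·(-3.75) + 2·(-4.25) + 2·(-4.75) + (-5.25)] = -17.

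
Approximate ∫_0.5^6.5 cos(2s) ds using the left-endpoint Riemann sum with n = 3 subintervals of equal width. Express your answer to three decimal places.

-0.174

Δs = (6.5 − 0.5)/3 = 2.
Left endpoints: 0.5, 2.5, 4.5.
f(0.5) ≈ 0.540, f(2.5) ≈ 0.284, f(4.5) ≈ -0.911.
Sum = Δs · [f(0.5) + f(2.5) + f(4.5)].
Sum ≈ -0.174.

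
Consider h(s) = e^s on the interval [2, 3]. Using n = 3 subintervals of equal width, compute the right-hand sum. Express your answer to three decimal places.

Δs = (3 − 2)/3 = 1/3.
Right endpoints: 7/3, 8/3, 3.
h(7/3) ≈ 10.312, h(8/3) ≈ 14.392, h(3) ≈ 20.086.
Sum = Δs · [h(7/3) + h(8/3) + h(3)].
Sum ≈ 14.930.

14.930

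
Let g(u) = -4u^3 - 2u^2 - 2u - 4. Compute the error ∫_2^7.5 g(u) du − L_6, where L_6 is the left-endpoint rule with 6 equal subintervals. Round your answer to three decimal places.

Exact integral: ∫_2^7.5 g(u) du ≈ -3498.22917.
L_6 ≈ -2731.96586.
Error ≈ -3498.22917 − (-2731.96586) ≈ -766.263.

-766.263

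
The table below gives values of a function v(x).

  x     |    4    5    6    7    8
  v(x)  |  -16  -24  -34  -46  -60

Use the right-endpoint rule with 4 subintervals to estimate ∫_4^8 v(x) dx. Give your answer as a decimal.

-164

Δx = 1.
Sum = 1·[(-24) + (-34) + (-46) + (-60)] = -164.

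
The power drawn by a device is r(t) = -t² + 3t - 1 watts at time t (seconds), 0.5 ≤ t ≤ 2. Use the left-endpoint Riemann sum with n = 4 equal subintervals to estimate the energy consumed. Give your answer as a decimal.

1.32421875

Δt = (2 − 0.5)/4 = 0.375.
Left endpoints: 0.5, 0.875, 1.25, 1.625.
r(0.5) = 0.25, r(0.875) = 0.859375, r(1.25) = 1.1875, r(1.625) = 1.234375.
Sum = Δt · [r(0.5) + r(0.875) + r(1.25) + r(1.625)].
Sum = 1.32421875.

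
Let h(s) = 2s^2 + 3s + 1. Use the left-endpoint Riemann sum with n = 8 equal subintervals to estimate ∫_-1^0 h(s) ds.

0.109375

Δs = (0 − (-1))/8 = 0.125.
Left endpoints: -1, -0.875, -0.75, -0.625, -0.5, -0.375, -0.25, -0.125.
h(-1) = 0, h(-0.875) = -0.09375, h(-0.75) = -0.125, h(-0.625) = -0.09375, h(-0.5) = 0, h(-0.375) = 0.15625, h(-0.25) = 0.375, h(-0.125) = 0.65625.
Sum = Δs · [h(-1) + h(-0.875) + h(-0.75) + ...].
Sum = 0.109375.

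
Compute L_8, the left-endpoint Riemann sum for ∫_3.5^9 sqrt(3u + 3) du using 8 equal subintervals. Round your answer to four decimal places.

24.8671

Δu = (9 − 3.5)/8 = 0.6875.
Left endpoints: 3.5, 4.1875, 4.875, 5.5625, 6.25, 6.9375, 7.625, 8.3125.
f(3.5) ≈ 3.6742, f(4.1875) ≈ 3.9449, f(4.875) ≈ 4.1982, f(5.5625) ≈ 4.4371, f(6.25) ≈ 4.6637, f(6.9375) ≈ 4.8798, f(7.625) ≈ 5.0867, f(8.3125) ≈ 5.2856.
Sum = Δu · [f(3.5) + f(4.1875) + f(4.875) + ...].
Sum ≈ 24.8671.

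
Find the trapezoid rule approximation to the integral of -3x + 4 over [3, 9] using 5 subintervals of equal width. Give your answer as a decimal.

-84

Δx = (9 − 3)/5 = 1.2.
f(3) = -5, f(4.2) = -8.6, f(5.4) = -12.2, f(6.6) = -15.8, f(7.8) = -19.4, f(9) = -23.
T_5 = (Δx/2)·[f(x_0) + 2f(x_1) + ... + 2f(x_{4}) + f(x_5)].
Sum = -84.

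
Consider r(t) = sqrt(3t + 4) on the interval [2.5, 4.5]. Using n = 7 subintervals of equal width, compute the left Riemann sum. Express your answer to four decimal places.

7.4883

Δt = (4.5 − 2.5)/7 = 2/7.
Left endpoints: 2.5, 39/14, 43/14, 47/14, 51/14, 55/14, 59/14.
r(2.5) ≈ 3.3912, r(39/14) ≈ 3.5153, r(43/14) ≈ 3.6351, r(47/14) ≈ 3.7512, r(51/14) ≈ 3.8638, r(55/14) ≈ 3.9731, r(59/14) ≈ 4.0796.
Sum = Δt · [r(2.5) + r(39/14) + r(43/14) + ...].
Sum ≈ 7.4883.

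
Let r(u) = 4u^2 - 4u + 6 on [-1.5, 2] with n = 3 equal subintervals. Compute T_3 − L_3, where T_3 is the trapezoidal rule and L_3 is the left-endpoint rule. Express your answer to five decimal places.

-4.08333

T_3 ≈ 35.8425926.
L_3 ≈ 39.9259259.
T_3 − L_3 ≈ -4.08333.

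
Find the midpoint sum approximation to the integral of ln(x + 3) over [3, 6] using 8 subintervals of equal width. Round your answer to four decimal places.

Δx = (6 − 3)/8 = 0.375.
Midpoints: 3.1875, 3.5625, 3.9375, 4.3125, 4.6875, 5.0625, 5.4375, 5.8125.
f(3.1875) ≈ 1.8225, f(3.5625) ≈ 1.8814, f(3.9375) ≈ 1.9369, f(4.3125) ≈ 1.9896, f(4.6875) ≈ 2.0396, f(5.0625) ≈ 2.0872, f(5.4375) ≈ 2.1327, f(5.8125) ≈ 2.1762.
Sum = Δx · [f(3.1875) + f(3.5625) + f(3.9375) + ...].
Sum ≈ 6.0248.

6.0248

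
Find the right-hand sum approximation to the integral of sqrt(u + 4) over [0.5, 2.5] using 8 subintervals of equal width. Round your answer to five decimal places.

4.73723

Δu = (2.5 − 0.5)/8 = 0.25.
Right endpoints: 0.75, 1, 1.25, 1.5, 1.75, 2, 2.25, 2.5.
f(0.75) ≈ 2.17945, f(1) ≈ 2.23607, f(1.25) ≈ 2.29129, f(1.5) ≈ 2.34521, f(1.75) ≈ 2.39792, f(2) ≈ 2.44949, f(2.25) ≈ 2.50000, f(2.5) ≈ 2.54951.
Sum = Δu · [f(0.75) + f(1) + f(1.25) + ...].
Sum ≈ 4.73723.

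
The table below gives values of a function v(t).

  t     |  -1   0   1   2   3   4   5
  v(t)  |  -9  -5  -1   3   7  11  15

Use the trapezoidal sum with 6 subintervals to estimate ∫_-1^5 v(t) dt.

Δt = 1.
T_6 = (1/2)·[(-9) + 2·(-5) + 2·(-1) + 2·3 + 2·7 + 2·11 + 15] = 18.

18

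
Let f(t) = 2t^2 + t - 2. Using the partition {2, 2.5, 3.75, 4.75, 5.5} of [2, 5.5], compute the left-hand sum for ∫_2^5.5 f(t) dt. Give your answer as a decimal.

86.03125

Subinterval widths: 0.5, 1.25, 1, 0.75.
Left endpoints: 2, 2.5, 3.75, 4.75.
f(2) = 8, f(2.5) = 13, f(3.75) = 29.875, f(4.75) = 47.875.
Sum = Σ Δt_i · f(t_i).
Sum = 86.03125.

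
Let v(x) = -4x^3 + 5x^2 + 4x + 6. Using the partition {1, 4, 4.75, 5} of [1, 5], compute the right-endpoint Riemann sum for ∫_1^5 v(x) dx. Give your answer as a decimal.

-767.40625

Subinterval widths: 3, 0.75, 0.25.
Right endpoints: 4, 4.75, 5.
v(4) = -154, v(4.75) = -290.875, v(5) = -349.
Sum = Σ Δx_i · v(x_i).
Sum = -767.40625.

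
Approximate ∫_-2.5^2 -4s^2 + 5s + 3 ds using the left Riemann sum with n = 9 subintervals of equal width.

Δs = (2 − (-2.5))/9 = 0.5.
Left endpoints: -2.5, -2, -1.5, -1, -0.5, 0, 0.5, 1, 1.5.
f(-2.5) = -34.5, f(-2) = -23, f(-1.5) = -13.5, f(-1) = -6, f(-0.5) = -0.5, f(0) = 3, f(0.5) = 4.5, f(1) = 4, f(1.5) = 1.5.
Sum = Δs · [f(-2.5) + f(-2) + f(-1.5) + ...].
Sum = -32.25.

-32.25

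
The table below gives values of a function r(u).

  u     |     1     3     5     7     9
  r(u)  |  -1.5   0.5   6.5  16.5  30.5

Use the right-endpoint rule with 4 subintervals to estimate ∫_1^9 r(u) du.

108

Δu = 2.
Sum = 2·[0.5 + 6.5 + 16.5 + 30.5] = 108.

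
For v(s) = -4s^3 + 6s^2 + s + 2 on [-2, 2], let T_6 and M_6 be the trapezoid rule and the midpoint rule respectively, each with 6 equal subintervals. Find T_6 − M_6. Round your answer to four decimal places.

2.6667

T_6 ≈ 41.777778.
M_6 ≈ 39.111111.
T_6 − M_6 ≈ 2.6667.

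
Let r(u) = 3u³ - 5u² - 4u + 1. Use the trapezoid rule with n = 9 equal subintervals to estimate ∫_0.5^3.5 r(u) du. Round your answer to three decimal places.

Δu = (3.5 − 0.5)/9 = 1/3.
r(0.5) = -1.875, r(5/6) = -293/72, r(7/6) = -137/24, r(1.5) = -6.125, r(11/6) = -335/72, r(13/6) = -0.625, r(2.5) = 6.625, r(17/6) = 1279/72, r(19/6) = 803/24, r(3.5) = 54.375.
T_9 = (Δu/2)·[r(u_0) + 2r(u_1) + ... + 2r(u_{8}) + r(u_9)].
Sum ≈ 20.972.

20.972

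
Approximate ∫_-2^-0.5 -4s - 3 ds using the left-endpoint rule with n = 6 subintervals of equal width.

Δs = (-0.5 − (-2))/6 = 0.25.
Left endpoints: -2, -1.75, -1.5, -1.25, -1, -0.75.
f(-2) = 5, f(-1.75) = 4, f(-1.5) = 3, f(-1.25) = 2, f(-1) = 1, f(-0.75) = 0.
Sum = Δs · [f(-2) + f(-1.75) + f(-1.5) + ...].
Sum = 3.75.

3.75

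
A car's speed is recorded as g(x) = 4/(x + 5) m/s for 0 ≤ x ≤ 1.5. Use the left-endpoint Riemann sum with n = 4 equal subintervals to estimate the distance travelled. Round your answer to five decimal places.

Δx = (1.5 − 0)/4 = 0.375.
Left endpoints: 0, 0.375, 0.75, 1.125.
g(0) = 0.8, g(0.375) = 32/43, g(0.75) = 16/23, g(1.125) = 32/49.
Sum = Δx · [g(0) + g(0.375) + g(0.75) + g(1.125)].
Sum ≈ 1.08484.

1.08484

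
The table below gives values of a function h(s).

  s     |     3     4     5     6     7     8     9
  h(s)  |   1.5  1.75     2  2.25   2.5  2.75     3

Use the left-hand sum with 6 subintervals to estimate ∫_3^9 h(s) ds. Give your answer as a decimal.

Δs = 1.
Sum = 1·[1.5 + 1.75 + 2 + 2.25 + 2.5 + 2.75] = 12.75.

12.75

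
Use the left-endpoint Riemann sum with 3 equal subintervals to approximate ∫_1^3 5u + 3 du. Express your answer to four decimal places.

22.6667

Δu = (3 − 1)/3 = 2/3.
Left endpoints: 1, 5/3, 7/3.
f(1) = 8, f(5/3) = 34/3, f(7/3) = 44/3.
Sum = Δu · [f(1) + f(5/3) + f(7/3)].
Sum ≈ 22.6667.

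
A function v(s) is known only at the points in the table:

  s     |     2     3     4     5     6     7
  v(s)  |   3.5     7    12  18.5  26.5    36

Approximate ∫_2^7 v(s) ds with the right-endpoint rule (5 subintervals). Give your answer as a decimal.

100

Δs = 1.
Sum = 1·[7 + 12 + 18.5 + 26.5 + 36] = 100.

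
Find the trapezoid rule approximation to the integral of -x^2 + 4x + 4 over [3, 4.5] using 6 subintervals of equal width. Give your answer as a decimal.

7.109375

Δx = (4.5 − 3)/6 = 0.25.
f(3) = 7, f(3.25) = 6.4375, f(3.5) = 5.75, f(3.75) = 4.9375, f(4) = 4, f(4.25) = 2.9375, f(4.5) = 1.75.
T_6 = (Δx/2)·[f(x_0) + 2f(x_1) + ... + 2f(x_{5}) + f(x_6)].
Sum = 7.109375.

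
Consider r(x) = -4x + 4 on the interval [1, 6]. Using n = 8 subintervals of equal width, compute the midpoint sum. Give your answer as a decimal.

-50

Δx = (6 − 1)/8 = 0.625.
Midpoints: 1.3125, 1.9375, 2.5625, 3.1875, 3.8125, 4.4375, 5.0625, 5.6875.
r(1.3125) = -1.25, r(1.9375) = -3.75, r(2.5625) = -6.25, r(3.1875) = -8.75, r(3.8125) = -11.25, r(4.4375) = -13.75, r(5.0625) = -16.25, r(5.6875) = -18.75.
Sum = Δx · [r(1.3125) + r(1.9375) + r(2.5625) + ...].
Sum = -50.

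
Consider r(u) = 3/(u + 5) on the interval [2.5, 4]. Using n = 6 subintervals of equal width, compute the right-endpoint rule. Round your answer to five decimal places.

0.53872

Δu = (4 − 2.5)/6 = 0.25.
Right endpoints: 2.75, 3, 3.25, 3.5, 3.75, 4.
r(2.75) = 12/31, r(3) = 0.375, r(3.25) = 4/11, r(3.5) = 6/17, r(3.75) = 12/35, r(4) = 1/3.
Sum = Δu · [r(2.75) + r(3) + r(3.25) + ...].
Sum ≈ 0.53872.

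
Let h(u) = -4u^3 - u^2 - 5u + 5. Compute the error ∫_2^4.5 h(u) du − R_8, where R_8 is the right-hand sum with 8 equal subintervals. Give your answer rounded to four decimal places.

58.0729

Exact integral: ∫_2^4.5 h(u) du ≈ -449.895833.
R_8 = -507.96875.
Error ≈ -449.895833 − (-507.96875) ≈ 58.0729.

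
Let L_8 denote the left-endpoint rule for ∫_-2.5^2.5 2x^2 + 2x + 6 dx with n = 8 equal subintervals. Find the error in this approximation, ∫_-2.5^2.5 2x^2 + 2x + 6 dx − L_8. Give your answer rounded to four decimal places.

2.4740

Exact integral: ∫_-2.5^2.5 f(x) dx ≈ 50.833333.
L_8 = 48.359375.
Error ≈ 50.833333 − 48.359375 ≈ 2.4740.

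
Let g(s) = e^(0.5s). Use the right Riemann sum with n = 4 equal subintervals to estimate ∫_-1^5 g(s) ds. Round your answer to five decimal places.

Δs = (5 − (-1))/4 = 1.5.
Right endpoints: 0.5, 2, 3.5, 5.
g(0.5) ≈ 1.28403, g(2) ≈ 2.71828, g(3.5) ≈ 5.75460, g(5) ≈ 12.18249.
Sum = Δs · [g(0.5) + g(2) + g(3.5) + g(5)].
Sum ≈ 32.90911.

32.90911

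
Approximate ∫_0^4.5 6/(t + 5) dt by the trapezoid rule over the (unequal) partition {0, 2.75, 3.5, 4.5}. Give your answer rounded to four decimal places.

3.9383

Subinterval widths: 2.75, 0.75, 1.
f(0) = 1.2, f(2.75) = 24/31, f(3.5) = 12/17, f(4.5) = 12/19.
On each subinterval the trapezoid contributes (Δt_i/2)·[f(t_{i-1}) + f(t_i)].
Sum ≈ 3.9383.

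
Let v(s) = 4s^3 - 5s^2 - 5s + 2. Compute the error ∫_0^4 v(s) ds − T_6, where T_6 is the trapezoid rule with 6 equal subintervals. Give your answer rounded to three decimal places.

-5.630

Exact integral: ∫_0^4 v(s) ds ≈ 117.33333.
T_6 ≈ 122.96296.
Error ≈ 117.33333 − 122.96296 ≈ -5.630.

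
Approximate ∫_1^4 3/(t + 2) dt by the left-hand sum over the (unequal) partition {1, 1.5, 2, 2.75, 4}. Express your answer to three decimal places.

Subinterval widths: 0.5, 0.5, 0.75, 1.25.
Left endpoints: 1, 1.5, 2, 2.75.
f(1) = 1, f(1.5) = 6/7, f(2) = 0.75, f(2.75) = 12/19.
Sum = Σ Δt_i · f(t_i).
Sum ≈ 2.281.

2.281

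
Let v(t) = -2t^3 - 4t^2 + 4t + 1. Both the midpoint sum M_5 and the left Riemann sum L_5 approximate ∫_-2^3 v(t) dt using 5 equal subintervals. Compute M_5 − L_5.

-26.25

M_5 = -61.25.
L_5 = -35.
M_5 − L_5 = -26.25.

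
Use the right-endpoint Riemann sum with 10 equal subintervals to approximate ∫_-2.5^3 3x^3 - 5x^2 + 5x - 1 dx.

Δx = (3 − (-2.5))/10 = 0.55.
Right endpoints: -1.95, -1.4, -0.85, -0.3, 0.25, 0.8, 1.35, 1.9, 2.45, 3.
f(-1.95) = -52.007125, f(-1.4) = -26.032, f(-0.85) = -10.704875, f(-0.3) = -3.031, f(0.25) = -0.015625, f(0.8) = 1.336, f(1.35) = 4.018625, f(1.9) = 11.027, f(2.45) = 25.355875, f(3) = 50.
Sum = Δx · [f(-1.95) + f(-1.4) + f(-0.85) + ...].
Sum = -0.02921875.

-0.02921875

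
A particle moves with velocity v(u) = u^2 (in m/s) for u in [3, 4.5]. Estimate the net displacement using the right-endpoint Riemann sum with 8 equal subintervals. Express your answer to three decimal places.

22.438

Δu = (4.5 − 3)/8 = 0.1875.
Right endpoints: 3.1875, 3.375, 3.5625, 3.75, 3.9375, 4.125, 4.3125, 4.5.
v(3.1875) = 10.16015625, v(3.375) = 11.390625, v(3.5625) = 12.69140625, v(3.75) = 14.0625, v(3.9375) = 15.50390625, v(4.125) = 17.015625, v(4.3125) = 18.59765625, v(4.5) = 20.25.
Sum = Δu · [v(3.1875) + v(3.375) + v(3.5625) + ...].
Sum ≈ 22.438.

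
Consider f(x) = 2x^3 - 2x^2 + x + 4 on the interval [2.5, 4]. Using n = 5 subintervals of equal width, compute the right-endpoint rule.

Δx = (4 − 2.5)/5 = 0.3.
Right endpoints: 2.8, 3.1, 3.4, 3.7, 4.
f(2.8) = 35.024, f(3.1) = 47.462, f(3.4) = 62.888, f(3.7) = 81.626, f(4) = 104.
Sum = Δx · [f(2.8) + f(3.1) + f(3.4) + f(3.7) + f(4)].
Sum = 99.3.

99.3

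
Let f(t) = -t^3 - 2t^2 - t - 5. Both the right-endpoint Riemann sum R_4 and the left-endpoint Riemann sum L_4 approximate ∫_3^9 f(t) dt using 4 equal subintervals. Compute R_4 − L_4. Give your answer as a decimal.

R_4 = -2838.
L_4 = -1560.
R_4 − L_4 = -1278.

-1278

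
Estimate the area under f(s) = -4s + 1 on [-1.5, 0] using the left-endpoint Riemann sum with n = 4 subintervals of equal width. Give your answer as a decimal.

7.125

Δs = (0 − (-1.5))/4 = 0.375.
Left endpoints: -1.5, -1.125, -0.75, -0.375.
f(-1.5) = 7, f(-1.125) = 5.5, f(-0.75) = 4, f(-0.375) = 2.5.
Sum = Δs · [f(-1.5) + f(-1.125) + f(-0.75) + f(-0.375)].
Sum = 7.125.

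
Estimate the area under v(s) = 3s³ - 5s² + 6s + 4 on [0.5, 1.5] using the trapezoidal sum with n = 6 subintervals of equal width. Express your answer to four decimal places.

8.3519

Δs = (1.5 − 0.5)/6 = 1/6.
v(0.5) = 6.125, v(2/3) = 20/3, v(5/6) = 523/72, v(1) = 8, v(7/6) = 215/24, v(4/3) = 92/9, v(1.5) = 11.875.
T_6 = (Δs/2)·[v(s_0) + 2v(s_1) + ... + 2v(s_{5}) + v(s_6)].
Sum ≈ 8.3519.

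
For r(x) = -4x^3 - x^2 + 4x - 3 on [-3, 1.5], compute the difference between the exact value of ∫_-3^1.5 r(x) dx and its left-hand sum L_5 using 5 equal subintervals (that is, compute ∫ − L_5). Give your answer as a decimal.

Exact integral: ∫_-3^1.5 r(x) dx = 38.8125.
L_5 = 87.21.
Error = 38.8125 − 87.21 = -48.3975.

-48.3975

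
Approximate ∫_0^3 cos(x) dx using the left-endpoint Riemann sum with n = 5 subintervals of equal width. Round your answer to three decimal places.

Δx = (3 − 0)/5 = 0.6.
Left endpoints: 0, 0.6, 1.2, 1.8, 2.4.
f(0) ≈ 1.000, f(0.6) ≈ 0.825, f(1.2) ≈ 0.362, f(1.8) ≈ -0.227, f(2.4) ≈ -0.737.
Sum = Δx · [f(0) + f(0.6) + f(1.2) + f(1.8) + f(2.4)].
Sum ≈ 0.734.

0.734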